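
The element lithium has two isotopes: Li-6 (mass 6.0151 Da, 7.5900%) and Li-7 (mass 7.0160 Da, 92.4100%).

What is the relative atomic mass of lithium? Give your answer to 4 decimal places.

6.9400 Da

Ar = Σ fᵢ·mᵢ = 0.075900 × 6.0151 + 0.924100 × 7.0160
= 0.45655 + 6.48349 = 6.94004 Da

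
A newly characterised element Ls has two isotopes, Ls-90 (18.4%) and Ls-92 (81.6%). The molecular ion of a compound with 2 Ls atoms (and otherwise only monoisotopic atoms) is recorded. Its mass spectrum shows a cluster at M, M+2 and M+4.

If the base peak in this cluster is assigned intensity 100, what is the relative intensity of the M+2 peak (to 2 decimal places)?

(0.184 + 0.816)^2 gives M 0.0339, M+2 0.3003, M+4 0.6659; the largest is M+4.
P(M+4) = C(2,2) × 0.184^0 × 0.816^2 = 1 × 1.0000 × 0.665856 = 0.665856 (base)
P(M+2) = C(2,1) × 0.184^1 × 0.816^1 = 2 × 0.1840 × 0.8160 = 0.300288
Relative intensity = 0.300288 / 0.665856 × 100 = 45.10

45.10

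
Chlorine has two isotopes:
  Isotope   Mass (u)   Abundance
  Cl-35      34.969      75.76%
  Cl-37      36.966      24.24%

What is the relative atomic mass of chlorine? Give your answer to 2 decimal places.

Weight each isotope mass by its fractional abundance: 0.7576 × 34.969 + 0.2424 × 36.966
= 26.4925 + 8.9606 = 35.4531 u

35.45 u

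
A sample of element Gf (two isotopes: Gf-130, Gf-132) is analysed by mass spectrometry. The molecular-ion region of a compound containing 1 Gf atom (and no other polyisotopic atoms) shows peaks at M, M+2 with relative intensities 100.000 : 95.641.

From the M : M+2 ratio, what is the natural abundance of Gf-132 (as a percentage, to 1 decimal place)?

Let p = fractional abundance of Gf-130. I(M+2)/I(M) = [C(1,1)·p^0·(1−p)] / p^1 = 1·(1−p)/p = 95.641/100.000 = 0.9564
(1−p)/p = 0.9564/1 = 0.9564  ⇒  p = 1/(1 + 0.9564) = 0.5111
Gf-130: 51.1%, Gf-132: 48.9%.

48.9%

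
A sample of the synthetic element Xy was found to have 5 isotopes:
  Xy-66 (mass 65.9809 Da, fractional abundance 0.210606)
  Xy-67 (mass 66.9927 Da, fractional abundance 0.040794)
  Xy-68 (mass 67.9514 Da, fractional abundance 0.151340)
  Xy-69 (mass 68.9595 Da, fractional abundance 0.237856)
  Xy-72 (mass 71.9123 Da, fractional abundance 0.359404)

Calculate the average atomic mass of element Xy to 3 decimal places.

Average mass = Σ (abundance × isotope mass) = 0.210606 × 65.9809 + 0.040794 × 66.9927 + 0.151340 × 67.9514 + 0.237856 × 68.9595 + 0.359404 × 71.9123
= 13.89597 + 2.73290 + 10.28376 + 16.40243 + 25.84557 = 69.16063 Da

69.161 Da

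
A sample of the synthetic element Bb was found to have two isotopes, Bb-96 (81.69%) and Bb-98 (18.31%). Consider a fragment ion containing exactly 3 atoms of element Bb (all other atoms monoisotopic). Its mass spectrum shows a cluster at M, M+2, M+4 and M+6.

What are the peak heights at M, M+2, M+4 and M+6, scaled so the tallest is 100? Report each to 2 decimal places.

100.00 : 67.24 : 15.07 : 1.13

Expanding (0.8169 + 0.1831)^3:
P(M) = 0.8169^3 = 0.545138
P(M+2) = 3 × 0.8169^2 × 0.1831^1 = 0.366562
P(M+4) = 3 × 0.8169^1 × 0.1831^2 = 0.082161
P(M+6) = 0.1831^3 = 0.006139
The M peak is largest (0.545138); scaling to 100 gives 100.00 : 67.24 : 15.07 : 1.13.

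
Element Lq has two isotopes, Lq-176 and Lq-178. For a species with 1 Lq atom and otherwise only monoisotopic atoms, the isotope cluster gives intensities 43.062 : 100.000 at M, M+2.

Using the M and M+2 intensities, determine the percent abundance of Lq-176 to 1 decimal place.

30.1%

If p is the fraction of Lq that is Lq-176, then I(M+2)/I(M) = [C(1,1)·p^0·(1−p)] / p^1 = 1·(1−p)/p = 100.000/43.062 = 2.3222
(1−p)/p = 2.3222/1 = 2.3222  ⇒  p = 1/(1 + 2.3222) = 0.3010
Lq-176: 30.1%, Lq-178: 69.9%.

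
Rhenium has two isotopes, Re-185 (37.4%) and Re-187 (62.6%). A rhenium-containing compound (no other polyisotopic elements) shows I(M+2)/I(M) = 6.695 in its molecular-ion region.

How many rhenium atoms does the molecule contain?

4

For n independent Re atoms, I(M+2)/I(M) = n · (abundance Re-187) / (abundance Re-185) = n · 0.626/0.374.
n = 6.695 × 0.374/0.626 = 4.00 ≈ 4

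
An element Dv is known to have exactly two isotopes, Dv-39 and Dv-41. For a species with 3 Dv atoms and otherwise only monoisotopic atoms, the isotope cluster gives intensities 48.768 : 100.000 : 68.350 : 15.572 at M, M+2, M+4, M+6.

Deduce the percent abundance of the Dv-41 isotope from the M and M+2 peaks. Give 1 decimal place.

40.6%

Write p for the Dv-39 fraction. I(M+2)/I(M) = [C(3,1)·p^2·(1−p)] / p^3 = 3·(1−p)/p = 100.000/48.768 = 2.0505
(1−p)/p = 2.0505/3 = 0.6835  ⇒  p = 1/(1 + 0.6835) = 0.5940
Dv-39: 59.4%, Dv-41: 40.6%.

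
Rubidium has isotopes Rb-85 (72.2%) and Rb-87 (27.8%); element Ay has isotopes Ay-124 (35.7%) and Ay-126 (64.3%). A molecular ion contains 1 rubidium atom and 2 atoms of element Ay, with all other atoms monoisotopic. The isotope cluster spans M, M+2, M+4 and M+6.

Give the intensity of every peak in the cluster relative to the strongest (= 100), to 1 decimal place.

21.6 : 86.1 : 100.0 : 27.0

Rubidium pattern (n=1): 0.7220 : 0.2780
Element Ay pattern (n=2): 0.127449 : 0.459102 : 0.413449
Convolve the two distributions (both contribute in 2-u steps):
  M: 0.7220×0.127449 = 0.092018
  M+2: 0.7220×0.459102 + 0.2780×0.127449 = 0.366902
  M+4: 0.7220×0.413449 + 0.2780×0.459102 = 0.426141
  M+6: 0.2780×0.413449 = 0.114939
Scale to base peak (0.426141) = 100: 21.6 : 86.1 : 100.0 : 27.0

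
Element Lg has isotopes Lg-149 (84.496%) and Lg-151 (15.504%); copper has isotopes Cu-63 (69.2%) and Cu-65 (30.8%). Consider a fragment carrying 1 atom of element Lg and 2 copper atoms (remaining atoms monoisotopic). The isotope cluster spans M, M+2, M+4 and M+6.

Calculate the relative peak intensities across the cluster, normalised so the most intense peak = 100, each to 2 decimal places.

93.14 : 100.00 : 33.66 : 3.39

Element Lg pattern (n=1): 0.84496 : 0.15504
Copper pattern (n=2): 0.478864 : 0.426272 : 0.094864
Convolve the two distributions (both contribute in 2-u steps):
  M: 0.84496×0.478864 = 0.404621
  M+2: 0.84496×0.426272 + 0.15504×0.478864 = 0.434426
  M+4: 0.84496×0.094864 + 0.15504×0.426272 = 0.146245
  M+6: 0.15504×0.094864 = 0.014708
Scale to base peak (0.434426) = 100: 93.14 : 100.00 : 33.66 : 3.39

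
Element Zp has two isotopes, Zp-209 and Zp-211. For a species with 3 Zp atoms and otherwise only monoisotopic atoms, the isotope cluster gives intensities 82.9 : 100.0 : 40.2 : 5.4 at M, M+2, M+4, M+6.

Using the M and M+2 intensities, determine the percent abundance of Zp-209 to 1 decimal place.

71.3%

If p is the fraction of Zp that is Zp-209, then I(M+2)/I(M) = [C(3,1)·p^2·(1−p)] / p^3 = 3·(1−p)/p = 100.0/82.9 = 1.2063
(1−p)/p = 1.2063/3 = 0.4021  ⇒  p = 1/(1 + 0.4021) = 0.7132
Zp-209: 71.3%, Zp-211: 28.7%.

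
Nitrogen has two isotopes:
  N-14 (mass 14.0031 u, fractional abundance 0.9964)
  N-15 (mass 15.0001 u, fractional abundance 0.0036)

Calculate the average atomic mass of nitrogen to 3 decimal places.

The abundance-weighted mean is 0.9964 × 14.0031 + 0.0036 × 15.0001
= 13.95269 + 0.05400 = 14.00669 u

14.007 u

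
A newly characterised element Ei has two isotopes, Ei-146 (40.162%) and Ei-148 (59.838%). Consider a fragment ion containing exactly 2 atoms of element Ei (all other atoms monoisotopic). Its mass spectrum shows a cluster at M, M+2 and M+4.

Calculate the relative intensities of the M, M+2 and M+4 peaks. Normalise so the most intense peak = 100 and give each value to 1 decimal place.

33.6 : 100.0 : 74.5

Expanding (0.40162 + 0.59838)^2:
P(M) = 0.40162^2 = 0.161299
P(M+2) = 2 × 0.40162^1 × 0.59838^1 = 0.480643
P(M+4) = 0.59838^2 = 0.358059
The M+2 peak is largest (0.480643); scaling to 100 gives 33.6 : 100.0 : 74.5.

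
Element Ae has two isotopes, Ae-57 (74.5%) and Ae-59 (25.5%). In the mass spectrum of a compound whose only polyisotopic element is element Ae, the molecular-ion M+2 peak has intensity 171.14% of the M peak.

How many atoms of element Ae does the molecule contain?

For n independent Ae atoms, I(M+2)/I(M) = n · (abundance Ae-59) / (abundance Ae-57) = n · 0.255/0.745.
n = 1.7114 × 0.745/0.255 = 5.00 ≈ 5

5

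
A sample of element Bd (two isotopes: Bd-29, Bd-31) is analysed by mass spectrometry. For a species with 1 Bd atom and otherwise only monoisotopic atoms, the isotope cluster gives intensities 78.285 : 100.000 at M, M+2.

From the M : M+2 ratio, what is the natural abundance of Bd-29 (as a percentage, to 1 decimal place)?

Write p for the Bd-29 fraction. I(M+2)/I(M) = [C(1,1)·p^0·(1−p)] / p^1 = 1·(1−p)/p = 100.000/78.285 = 1.2774
(1−p)/p = 1.2774/1 = 1.2774  ⇒  p = 1/(1 + 1.2774) = 0.4391
Bd-29: 43.9%, Bd-31: 56.1%.

43.9%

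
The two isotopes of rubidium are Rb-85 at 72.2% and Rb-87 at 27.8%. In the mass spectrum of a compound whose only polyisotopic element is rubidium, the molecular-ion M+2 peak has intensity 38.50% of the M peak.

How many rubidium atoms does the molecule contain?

For n independent Rb atoms, I(M+2)/I(M) = n · (abundance Rb-87) / (abundance Rb-85) = n · 0.278/0.722.
n = 0.3850 × 0.722/0.278 = 1.00 ≈ 1

1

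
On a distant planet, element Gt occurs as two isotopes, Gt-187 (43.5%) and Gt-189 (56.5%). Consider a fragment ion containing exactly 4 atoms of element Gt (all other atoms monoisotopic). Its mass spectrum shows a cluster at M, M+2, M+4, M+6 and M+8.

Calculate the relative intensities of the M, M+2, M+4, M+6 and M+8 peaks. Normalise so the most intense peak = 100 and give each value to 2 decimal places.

9.88 : 51.33 : 100.00 : 86.59 : 28.12

The 4 Gt atoms are independent, so intensities follow the terms of (0.435 + 0.565)^4.
P(M) = 0.435^4 = 0.035806
P(M+2) = 4 × 0.435^3 × 0.565^1 = 0.186027
P(M+4) = 6 × 0.435^2 × 0.565^2 = 0.362432
P(M+6) = 4 × 0.435^1 × 0.565^3 = 0.313830
P(M+8) = 0.565^4 = 0.101905
The M+4 peak is largest (0.362432); scaling to 100 gives 9.88 : 51.33 : 100.00 : 86.59 : 28.12.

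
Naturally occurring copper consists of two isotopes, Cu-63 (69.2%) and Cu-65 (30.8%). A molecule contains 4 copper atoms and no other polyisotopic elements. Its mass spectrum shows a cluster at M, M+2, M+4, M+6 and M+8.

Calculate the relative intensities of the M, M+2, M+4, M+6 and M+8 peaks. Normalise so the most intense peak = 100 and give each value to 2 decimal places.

56.17 : 100.00 : 66.76 : 19.81 : 2.20

The 4 Cu atoms are independent, so intensities follow the terms of (0.692 + 0.308)^4.
P(M) = 0.692^4 = 0.229311
P(M+2) = 4 × 0.692^3 × 0.308^1 = 0.408253
P(M+4) = 6 × 0.692^2 × 0.308^2 = 0.272562
P(M+6) = 4 × 0.692^1 × 0.308^3 = 0.080876
P(M+8) = 0.308^4 = 0.008999
The M+2 peak is largest (0.408253); scaling to 100 gives 56.17 : 100.00 : 66.76 : 19.81 : 2.20.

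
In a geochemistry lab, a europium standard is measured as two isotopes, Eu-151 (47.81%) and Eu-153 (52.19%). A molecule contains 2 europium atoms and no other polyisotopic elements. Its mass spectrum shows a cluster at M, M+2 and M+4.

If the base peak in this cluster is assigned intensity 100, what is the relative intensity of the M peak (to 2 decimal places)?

(0.4781 + 0.5219)^2 gives M 0.2286, M+2 0.4990, M+4 0.2724; the largest is M+2.
P(M+2) = C(2,1) × 0.4781^1 × 0.5219^1 = 2 × 0.4781 × 0.5219 = 0.499041 (base)
P(M) = C(2,0) × 0.4781^2 × 0.5219^0 = 1 × 0.22857961 × 1.0000 = 0.228580
Relative intensity = 0.228580 / 0.499041 × 100 = 45.80

45.80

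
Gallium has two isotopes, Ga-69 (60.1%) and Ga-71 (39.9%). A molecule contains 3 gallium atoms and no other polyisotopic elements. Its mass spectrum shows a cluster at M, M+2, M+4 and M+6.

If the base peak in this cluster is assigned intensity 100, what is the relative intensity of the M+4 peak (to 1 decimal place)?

Binomial terms of (0.601 + 0.399)^3: M 0.2171, M+2 0.4324, M+4 0.2870, M+6 0.0635 → M+2 is the base peak.
P(M+2) = C(3,1) × 0.601^2 × 0.399^1 = 3 × 0.361201 × 0.3990 = 0.432358 (base)
P(M+4) = C(3,2) × 0.601^1 × 0.399^2 = 3 × 0.6010 × 0.159201 = 0.287039
Relative intensity = 0.287039 / 0.432358 × 100 = 66.4

66.4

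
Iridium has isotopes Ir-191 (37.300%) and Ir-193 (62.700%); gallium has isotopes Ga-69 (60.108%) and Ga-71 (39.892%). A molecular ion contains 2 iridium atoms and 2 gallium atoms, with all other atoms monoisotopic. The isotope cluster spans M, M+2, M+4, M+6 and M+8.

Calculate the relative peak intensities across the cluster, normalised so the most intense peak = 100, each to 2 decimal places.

12.94 : 60.67 : 100.00 : 67.69 : 16.10

Iridium pattern (n=2): 0.139129 : 0.467742 : 0.393129
Gallium pattern (n=2): 0.36129717 : 0.47956567 : 0.15913717
Convolve the two distributions (both contribute in 2-u steps):
  M: 0.139129×0.36129717 = 0.050267
  M+2: 0.139129×0.47956567 + 0.467742×0.36129717 = 0.235715
  M+4: 0.139129×0.15913717 + 0.467742×0.47956567 + 0.393129×0.36129717 = 0.388490
  M+6: 0.467742×0.15913717 + 0.393129×0.47956567 = 0.262966
  M+8: 0.393129×0.15913717 = 0.062561
Scale to base peak (0.388490) = 100: 12.94 : 60.67 : 100.00 : 67.69 : 16.10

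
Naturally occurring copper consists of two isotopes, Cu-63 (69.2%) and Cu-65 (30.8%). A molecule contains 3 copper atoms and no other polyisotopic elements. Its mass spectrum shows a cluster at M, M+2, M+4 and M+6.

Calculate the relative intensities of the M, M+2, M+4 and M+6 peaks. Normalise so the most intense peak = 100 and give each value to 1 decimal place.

74.9 : 100.0 : 44.5 : 6.6

Each Cu atom is independently Cu-63 (p = 0.692) or Cu-65 (q = 0.308); the cluster is the binomial expansion (p + q)^3.
P(M) = 0.692^3 = 0.331374
P(M+2) = 3 × 0.692^2 × 0.308^1 = 0.442470
P(M+4) = 3 × 0.692^1 × 0.308^2 = 0.196938
P(M+6) = 0.308^3 = 0.029218
The M+2 peak is largest (0.442470); scaling to 100 gives 74.9 : 100.0 : 44.5 : 6.6.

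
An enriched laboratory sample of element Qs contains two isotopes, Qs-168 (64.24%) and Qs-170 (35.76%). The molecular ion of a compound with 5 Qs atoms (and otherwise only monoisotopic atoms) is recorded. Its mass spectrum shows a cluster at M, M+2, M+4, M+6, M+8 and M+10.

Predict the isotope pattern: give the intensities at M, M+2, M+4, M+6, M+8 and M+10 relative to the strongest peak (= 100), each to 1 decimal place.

32.3 : 89.8 : 100.0 : 55.7 : 15.5 : 1.7

Expanding (0.6424 + 0.3576)^5:
P(M) = 0.6424^5 = 0.109403
P(M+2) = 5 × 0.6424^4 × 0.3576^1 = 0.304502
P(M+4) = 10 × 0.6424^3 × 0.3576^2 = 0.339009
P(M+6) = 10 × 0.6424^2 × 0.3576^3 = 0.188714
P(M+8) = 5 × 0.6424^1 × 0.3576^4 = 0.052525
P(M+10) = 0.3576^5 = 0.005848
The M+4 peak is largest (0.339009); scaling to 100 gives 32.3 : 89.8 : 100.0 : 55.7 : 15.5 : 1.7.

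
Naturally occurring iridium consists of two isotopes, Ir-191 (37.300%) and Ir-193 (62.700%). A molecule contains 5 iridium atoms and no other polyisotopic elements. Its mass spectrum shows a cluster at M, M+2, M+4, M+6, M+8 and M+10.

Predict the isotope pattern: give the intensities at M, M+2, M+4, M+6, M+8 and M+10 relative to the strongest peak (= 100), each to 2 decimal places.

Each Ir atom is independently Ir-191 (p = 0.37300) or Ir-193 (q = 0.62700); the cluster is the binomial expansion (p + q)^5.
P(M) = 0.37300^5 = 0.007220
P(M+2) = 5 × 0.37300^4 × 0.62700^1 = 0.060684
P(M+4) = 10 × 0.37300^3 × 0.62700^2 = 0.204015
P(M+6) = 10 × 0.37300^2 × 0.62700^3 = 0.342942
P(M+8) = 5 × 0.37300^1 × 0.62700^4 = 0.288237
P(M+10) = 0.62700^5 = 0.096903
The M+6 peak is largest (0.342942); scaling to 100 gives 2.11 : 17.70 : 59.49 : 100.00 : 84.05 : 28.26.

2.11 : 17.70 : 59.49 : 100.00 : 84.05 : 28.26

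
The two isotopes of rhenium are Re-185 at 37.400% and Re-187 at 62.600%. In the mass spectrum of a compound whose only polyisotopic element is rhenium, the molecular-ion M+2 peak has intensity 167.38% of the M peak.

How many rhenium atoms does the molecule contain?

With n Re atoms, P(M+2)/P(M) = C(n,1)·p^(n−1)q / p^n = n·q/p = n · 0.62600/0.37400.
n = 1.6738 × 0.37400/0.62600 = 1.00 ≈ 1

1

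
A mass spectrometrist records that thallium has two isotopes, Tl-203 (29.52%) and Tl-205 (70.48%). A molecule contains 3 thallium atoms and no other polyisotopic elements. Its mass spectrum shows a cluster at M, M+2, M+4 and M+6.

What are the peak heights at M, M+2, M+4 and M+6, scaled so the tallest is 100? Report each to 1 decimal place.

Expanding (0.2952 + 0.7048)^3:
P(M) = 0.2952^3 = 0.025725
P(M+2) = 3 × 0.2952^2 × 0.7048^1 = 0.184255
P(M+4) = 3 × 0.2952^1 × 0.7048^2 = 0.439916
P(M+6) = 0.7048^3 = 0.350104
The M+4 peak is largest (0.439916); scaling to 100 gives 5.8 : 41.9 : 100.0 : 79.6.

5.8 : 41.9 : 100.0 : 79.6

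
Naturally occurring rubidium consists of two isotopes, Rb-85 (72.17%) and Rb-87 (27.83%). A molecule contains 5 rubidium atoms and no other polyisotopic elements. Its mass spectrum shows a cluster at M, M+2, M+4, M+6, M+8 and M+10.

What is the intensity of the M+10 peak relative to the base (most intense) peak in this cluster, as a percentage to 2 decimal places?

0.44%

Binomial terms of (0.7217 + 0.2783)^5: M 0.1958, M+2 0.3775, M+4 0.2911, M+6 0.1123, M+8 0.0216, M+10 0.0017 → M+2 is the base peak.
P(M+2) = C(5,1) × 0.7217^4 × 0.2783^1 = 5 × 0.27128565 × 0.2783 = 0.377494 (base)
P(M+10) = C(5,5) × 0.7217^0 × 0.2783^5 = 1 × 1.0000 × 0.00166942 = 0.001669
Relative intensity = 0.001669 / 0.377494 × 100 = 0.44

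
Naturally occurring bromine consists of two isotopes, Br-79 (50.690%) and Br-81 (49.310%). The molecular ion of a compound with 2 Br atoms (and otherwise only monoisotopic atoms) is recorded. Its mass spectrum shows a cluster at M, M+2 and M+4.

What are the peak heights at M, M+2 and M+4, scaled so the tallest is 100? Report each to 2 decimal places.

The 2 Br atoms are independent, so intensities follow the terms of (0.50690 + 0.49310)^2.
P(M) = 0.50690^2 = 0.256948
P(M+2) = 2 × 0.50690^1 × 0.49310^1 = 0.499905
P(M+4) = 0.49310^2 = 0.243148
The M+2 peak is largest (0.499905); scaling to 100 gives 51.40 : 100.00 : 48.64.

51.40 : 100.00 : 48.64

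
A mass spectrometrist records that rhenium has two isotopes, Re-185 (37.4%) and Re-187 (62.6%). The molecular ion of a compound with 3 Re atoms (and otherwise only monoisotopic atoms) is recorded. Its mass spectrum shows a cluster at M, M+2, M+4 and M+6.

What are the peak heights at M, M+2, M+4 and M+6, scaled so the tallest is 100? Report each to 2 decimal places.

Each Re atom is independently Re-185 (p = 0.374) or Re-187 (q = 0.626); the cluster is the binomial expansion (p + q)^3.
P(M) = 0.374^3 = 0.052314
P(M+2) = 3 × 0.374^2 × 0.626^1 = 0.262687
P(M+4) = 3 × 0.374^1 × 0.626^2 = 0.439685
P(M+6) = 0.626^3 = 0.245314
The M+4 peak is largest (0.439685); scaling to 100 gives 11.90 : 59.74 : 100.00 : 55.79.

11.90 : 59.74 : 100.00 : 55.79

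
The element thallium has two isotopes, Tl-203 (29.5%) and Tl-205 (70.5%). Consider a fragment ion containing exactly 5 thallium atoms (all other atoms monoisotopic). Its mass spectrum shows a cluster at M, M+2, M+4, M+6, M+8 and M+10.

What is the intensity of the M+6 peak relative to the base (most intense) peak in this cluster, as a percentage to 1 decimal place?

83.7%

(0.295 + 0.705)^5 gives M 0.0022, M+2 0.0267, M+4 0.1276, M+6 0.3049, M+8 0.3644, M+10 0.1742; the largest is M+8.
P(M+8) = C(5,4) × 0.295^1 × 0.705^4 = 5 × 0.2950 × 0.24703385 = 0.364375 (base)
P(M+6) = C(5,3) × 0.295^2 × 0.705^3 = 10 × 0.087025 × 0.35040263 = 0.304938
Relative intensity = 0.304938 / 0.364375 × 100 = 83.7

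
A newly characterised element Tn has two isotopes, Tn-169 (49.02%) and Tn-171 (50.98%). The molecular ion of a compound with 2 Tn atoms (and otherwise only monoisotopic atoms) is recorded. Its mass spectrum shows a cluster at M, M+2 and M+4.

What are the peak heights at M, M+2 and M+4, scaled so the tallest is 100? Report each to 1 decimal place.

48.1 : 100.0 : 52.0

Each Tn atom is independently Tn-169 (p = 0.4902) or Tn-171 (q = 0.5098); the cluster is the binomial expansion (p + q)^2.
P(M) = 0.4902^2 = 0.240296
P(M+2) = 2 × 0.4902^1 × 0.5098^1 = 0.499808
P(M+4) = 0.5098^2 = 0.259896
The M+2 peak is largest (0.499808); scaling to 100 gives 48.1 : 100.0 : 52.0.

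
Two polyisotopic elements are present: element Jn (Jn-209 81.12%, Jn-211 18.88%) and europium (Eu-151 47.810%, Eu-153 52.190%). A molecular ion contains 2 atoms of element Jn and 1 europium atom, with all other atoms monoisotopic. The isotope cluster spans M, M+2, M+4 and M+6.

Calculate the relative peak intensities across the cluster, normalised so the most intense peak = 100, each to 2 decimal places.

64.22 : 100.00 : 36.11 : 3.80

Element Jn pattern (n=2): 0.65804544 : 0.30630912 : 0.03564544
Europium pattern (n=1): 0.4781 : 0.5219
Convolve the two distributions (both contribute in 2-u steps):
  M: 0.65804544×0.4781 = 0.314612
  M+2: 0.65804544×0.5219 + 0.30630912×0.4781 = 0.489880
  M+4: 0.30630912×0.5219 + 0.03564544×0.4781 = 0.176905
  M+6: 0.03564544×0.5219 = 0.018603
Scale to base peak (0.489880) = 100: 64.22 : 100.00 : 36.11 : 3.80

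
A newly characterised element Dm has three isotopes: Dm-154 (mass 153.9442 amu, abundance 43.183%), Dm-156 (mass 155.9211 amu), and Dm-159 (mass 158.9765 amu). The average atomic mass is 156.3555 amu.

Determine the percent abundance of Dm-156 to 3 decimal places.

14.659%

The remaining 56.817% is split between Dm-156 (fraction x) and Dm-159 (fraction 0.56817 − x).
Substituting: 155.9211x + 158.9765(0.56817 − x) = 89.877776114
(155.9211 − 158.9765)x = -0.447901891  ⇒  x = 0.14659, y = 0.42158
Dm-156: 14.659%, Dm-159: 42.158%.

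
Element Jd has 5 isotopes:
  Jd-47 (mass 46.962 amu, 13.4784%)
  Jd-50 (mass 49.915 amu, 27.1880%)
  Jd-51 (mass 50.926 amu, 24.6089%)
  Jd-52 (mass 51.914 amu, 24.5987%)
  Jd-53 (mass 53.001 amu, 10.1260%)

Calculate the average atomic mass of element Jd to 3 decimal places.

Weight each isotope mass by its fractional abundance: 0.134784 × 46.962 + 0.271880 × 49.915 + 0.246089 × 50.926 + 0.245987 × 51.914 + 0.101260 × 53.001
= 6.3297 + 13.5709 + 12.5323 + 12.7702 + 5.3669 = 50.5700 amu

50.570 amu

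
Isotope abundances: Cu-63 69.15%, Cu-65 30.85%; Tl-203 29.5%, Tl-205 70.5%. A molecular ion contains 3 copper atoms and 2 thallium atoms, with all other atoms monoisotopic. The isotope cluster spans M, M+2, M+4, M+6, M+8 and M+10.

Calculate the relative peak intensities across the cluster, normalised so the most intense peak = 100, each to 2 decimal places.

Copper pattern (n=3): 0.33065611 : 0.44254842 : 0.19743483 : 0.02936064
Thallium pattern (n=2): 0.087025 : 0.41595 : 0.497025
Convolve the two distributions (both contribute in 2-u steps):
  M: 0.33065611×0.087025 = 0.028775
  M+2: 0.33065611×0.41595 + 0.44254842×0.087025 = 0.176049
  M+4: 0.33065611×0.497025 + 0.44254842×0.41595 + 0.19743483×0.087025 = 0.365604
  M+6: 0.44254842×0.497025 + 0.19743483×0.41595 + 0.02936064×0.087025 = 0.304636
  M+8: 0.19743483×0.497025 + 0.02936064×0.41595 = 0.110343
  M+10: 0.02936064×0.497025 = 0.014593
Scale to base peak (0.365604) = 100: 7.87 : 48.15 : 100.00 : 83.32 : 30.18 : 3.99

7.87 : 48.15 : 100.00 : 83.32 : 30.18 : 3.99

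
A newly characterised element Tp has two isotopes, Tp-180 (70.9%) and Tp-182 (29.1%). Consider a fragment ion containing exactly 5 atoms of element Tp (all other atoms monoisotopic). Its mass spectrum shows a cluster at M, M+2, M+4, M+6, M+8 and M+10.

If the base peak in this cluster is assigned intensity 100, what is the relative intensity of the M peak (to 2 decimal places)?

Binomial terms of (0.709 + 0.291)^5: M 0.1792, M+2 0.3677, M+4 0.3018, M+6 0.1239, M+8 0.0254, M+10 0.0021 → M+2 is the base peak.
P(M+2) = C(5,1) × 0.709^4 × 0.291^1 = 5 × 0.25268819 × 0.2910 = 0.367661 (base)
P(M) = C(5,0) × 0.709^5 × 0.291^0 = 1 × 0.17915593 × 1.0000 = 0.179156
Relative intensity = 0.179156 / 0.367661 × 100 = 48.73

48.73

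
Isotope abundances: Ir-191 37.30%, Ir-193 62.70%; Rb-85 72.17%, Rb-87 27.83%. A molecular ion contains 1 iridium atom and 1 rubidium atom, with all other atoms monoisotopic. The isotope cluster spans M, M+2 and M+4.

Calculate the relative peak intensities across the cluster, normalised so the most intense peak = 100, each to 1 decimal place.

Iridium pattern (n=1): 0.3730 : 0.6270
Rubidium pattern (n=1): 0.7217 : 0.2783
Convolve the two distributions (both contribute in 2-u steps):
  M: 0.3730×0.7217 = 0.269194
  M+2: 0.3730×0.2783 + 0.6270×0.7217 = 0.556312
  M+4: 0.6270×0.2783 = 0.174494
Scale to base peak (0.556312) = 100: 48.4 : 100.0 : 31.4

48.4 : 100.0 : 31.4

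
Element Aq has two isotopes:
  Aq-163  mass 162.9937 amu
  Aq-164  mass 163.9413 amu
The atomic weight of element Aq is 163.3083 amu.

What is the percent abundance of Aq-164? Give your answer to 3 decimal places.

33.200%

Let x be the fractional abundance of Aq-163; then Aq-164 has abundance 1 − x.
162.9937·x + 163.9413·(1 − x) = 163.3083
(162.9937 − 163.9413)·x = 163.3083 − 163.9413
x = -0.6330 / -0.9476 = 0.66800 → 66.800% Aq-163, 33.200% Aq-164.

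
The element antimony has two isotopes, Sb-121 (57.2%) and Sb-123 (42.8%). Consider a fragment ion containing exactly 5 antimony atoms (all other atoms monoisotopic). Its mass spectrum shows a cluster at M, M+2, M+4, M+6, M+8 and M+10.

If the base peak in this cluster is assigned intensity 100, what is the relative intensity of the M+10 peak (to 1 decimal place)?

4.2

Binomial terms of (0.572 + 0.428)^5: M 0.0612, M+2 0.2291, M+4 0.3428, M+6 0.2565, M+8 0.0960, M+10 0.0144 → M+4 is the base peak.
P(M+4) = C(5,2) × 0.572^3 × 0.428^2 = 10 × 0.18714925 × 0.183184 = 0.342827 (base)
P(M+10) = C(5,5) × 0.572^0 × 0.428^5 = 1 × 1.0000 × 0.01436213 = 0.014362
Relative intensity = 0.014362 / 0.342827 × 100 = 4.2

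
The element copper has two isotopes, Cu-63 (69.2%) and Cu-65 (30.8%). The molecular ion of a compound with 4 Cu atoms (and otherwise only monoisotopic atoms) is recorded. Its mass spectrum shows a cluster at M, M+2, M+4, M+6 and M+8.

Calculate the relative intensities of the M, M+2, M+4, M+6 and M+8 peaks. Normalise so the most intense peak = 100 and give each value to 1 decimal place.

56.2 : 100.0 : 66.8 : 19.8 : 2.2

The 4 Cu atoms are independent, so intensities follow the terms of (0.692 + 0.308)^4.
P(M) = 0.692^4 = 0.229311
P(M+2) = 4 × 0.692^3 × 0.308^1 = 0.408253
P(M+4) = 6 × 0.692^2 × 0.308^2 = 0.272562
P(M+6) = 4 × 0.692^1 × 0.308^3 = 0.080876
P(M+8) = 0.308^4 = 0.008999
The M+2 peak is largest (0.408253); scaling to 100 gives 56.2 : 100.0 : 66.8 : 19.8 : 2.2.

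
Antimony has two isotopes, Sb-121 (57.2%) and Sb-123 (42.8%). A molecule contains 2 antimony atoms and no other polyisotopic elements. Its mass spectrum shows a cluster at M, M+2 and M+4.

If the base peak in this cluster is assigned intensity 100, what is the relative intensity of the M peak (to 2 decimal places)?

Term probabilities: M 0.3272, M+2 0.4896, M+4 0.1832. Base peak = M+2.
P(M+2) = C(2,1) × 0.572^1 × 0.428^1 = 2 × 0.5720 × 0.4280 = 0.489632 (base)
P(M) = C(2,0) × 0.572^2 × 0.428^0 = 1 × 0.327184 × 1.0000 = 0.327184
Relative intensity = 0.327184 / 0.489632 × 100 = 66.82

66.82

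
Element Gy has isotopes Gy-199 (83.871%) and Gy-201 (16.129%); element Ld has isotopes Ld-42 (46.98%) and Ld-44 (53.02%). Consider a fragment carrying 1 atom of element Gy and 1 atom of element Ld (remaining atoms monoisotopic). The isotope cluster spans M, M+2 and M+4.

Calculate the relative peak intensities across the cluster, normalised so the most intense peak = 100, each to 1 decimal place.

Element Gy pattern (n=1): 0.83871 : 0.16129
Element Ld pattern (n=1): 0.4698 : 0.5302
Convolve the two distributions (both contribute in 2-u steps):
  M: 0.83871×0.4698 = 0.394026
  M+2: 0.83871×0.5302 + 0.16129×0.4698 = 0.520458
  M+4: 0.16129×0.5302 = 0.085516
Scale to base peak (0.520458) = 100: 75.7 : 100.0 : 16.4

75.7 : 100.0 : 16.4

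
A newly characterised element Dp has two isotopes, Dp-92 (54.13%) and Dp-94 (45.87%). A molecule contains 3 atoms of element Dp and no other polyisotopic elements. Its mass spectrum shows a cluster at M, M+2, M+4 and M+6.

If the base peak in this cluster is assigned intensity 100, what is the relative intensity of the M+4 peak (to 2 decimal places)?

84.74

Binomial terms of (0.5413 + 0.4587)^3: M 0.1586, M+2 0.4032, M+4 0.3417, M+6 0.0965 → M+2 is the base peak.
P(M+2) = C(3,1) × 0.5413^2 × 0.4587^1 = 3 × 0.29300569 × 0.4587 = 0.403205 (base)
P(M+4) = C(3,2) × 0.5413^1 × 0.4587^2 = 3 × 0.5413 × 0.21040569 = 0.341678
Relative intensity = 0.341678 / 0.403205 × 100 = 84.74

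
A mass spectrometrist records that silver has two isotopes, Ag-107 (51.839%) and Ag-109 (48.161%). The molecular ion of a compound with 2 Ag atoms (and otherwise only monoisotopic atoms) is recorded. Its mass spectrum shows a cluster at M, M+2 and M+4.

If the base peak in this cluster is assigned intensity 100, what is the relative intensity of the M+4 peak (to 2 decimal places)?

Term probabilities: M 0.2687, M+2 0.4993, M+4 0.2319. Base peak = M+2.
P(M+2) = C(2,1) × 0.51839^1 × 0.48161^1 = 2 × 0.51839 × 0.48161 = 0.499324 (base)
P(M+4) = C(2,2) × 0.51839^0 × 0.48161^2 = 1 × 1.0000 × 0.23194819 = 0.231948
Relative intensity = 0.231948 / 0.499324 × 100 = 46.45

46.45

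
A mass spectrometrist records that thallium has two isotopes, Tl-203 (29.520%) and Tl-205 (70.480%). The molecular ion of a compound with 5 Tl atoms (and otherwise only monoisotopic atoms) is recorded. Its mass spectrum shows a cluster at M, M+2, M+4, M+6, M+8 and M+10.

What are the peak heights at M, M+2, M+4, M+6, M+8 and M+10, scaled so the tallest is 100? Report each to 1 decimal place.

The 5 Tl atoms are independent, so intensities follow the terms of (0.29520 + 0.70480)^5.
P(M) = 0.29520^5 = 0.002242
P(M+2) = 5 × 0.29520^4 × 0.70480^1 = 0.026761
P(M+4) = 10 × 0.29520^3 × 0.70480^2 = 0.127785
P(M+6) = 10 × 0.29520^2 × 0.70480^3 = 0.305092
P(M+8) = 5 × 0.29520^1 × 0.70480^4 = 0.364208
P(M+10) = 0.70480^5 = 0.173912
The M+8 peak is largest (0.364208); scaling to 100 gives 0.6 : 7.3 : 35.1 : 83.8 : 100.0 : 47.8.

0.6 : 7.3 : 35.1 : 83.8 : 100.0 : 47.8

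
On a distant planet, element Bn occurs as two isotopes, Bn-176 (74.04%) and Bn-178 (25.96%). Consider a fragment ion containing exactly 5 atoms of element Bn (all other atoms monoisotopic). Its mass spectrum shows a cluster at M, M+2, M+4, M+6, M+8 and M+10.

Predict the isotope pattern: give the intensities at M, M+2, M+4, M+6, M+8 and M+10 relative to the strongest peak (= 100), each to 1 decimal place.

57.0 : 100.0 : 70.1 : 24.6 : 4.3 : 0.3

Each Bn atom is independently Bn-176 (p = 0.7404) or Bn-178 (q = 0.2596); the cluster is the binomial expansion (p + q)^5.
P(M) = 0.7404^5 = 0.222501
P(M+2) = 5 × 0.7404^4 × 0.2596^1 = 0.390068
P(M+4) = 10 × 0.7404^3 × 0.2596^2 = 0.273532
P(M+6) = 10 × 0.7404^2 × 0.2596^3 = 0.095906
P(M+8) = 5 × 0.7404^1 × 0.2596^4 = 0.016813
P(M+10) = 0.2596^5 = 0.001179
The M+2 peak is largest (0.390068); scaling to 100 gives 57.0 : 100.0 : 70.1 : 24.6 : 4.3 : 0.3.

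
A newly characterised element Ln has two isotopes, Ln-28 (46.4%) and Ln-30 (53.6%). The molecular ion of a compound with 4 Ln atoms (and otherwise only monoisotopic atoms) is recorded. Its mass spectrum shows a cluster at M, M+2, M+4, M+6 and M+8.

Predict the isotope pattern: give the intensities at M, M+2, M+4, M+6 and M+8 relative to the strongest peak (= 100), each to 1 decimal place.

12.5 : 57.7 : 100.0 : 77.0 : 22.2

Each Ln atom is independently Ln-28 (p = 0.464) or Ln-30 (q = 0.536); the cluster is the binomial expansion (p + q)^4.
P(M) = 0.464^4 = 0.046352
P(M+2) = 4 × 0.464^3 × 0.536^1 = 0.214180
P(M+4) = 6 × 0.464^2 × 0.536^2 = 0.371122
P(M+6) = 4 × 0.464^1 × 0.536^3 = 0.285807
P(M+8) = 0.536^4 = 0.082539
The M+4 peak is largest (0.371122); scaling to 100 gives 12.5 : 57.7 : 100.0 : 77.0 : 22.2.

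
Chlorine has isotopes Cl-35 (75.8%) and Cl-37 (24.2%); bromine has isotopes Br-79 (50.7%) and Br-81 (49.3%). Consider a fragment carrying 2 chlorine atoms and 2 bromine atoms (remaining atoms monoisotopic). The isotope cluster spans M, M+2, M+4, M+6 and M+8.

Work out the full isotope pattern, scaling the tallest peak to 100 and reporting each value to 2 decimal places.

Chlorine pattern (n=2): 0.574564 : 0.366872 : 0.058564
Bromine pattern (n=2): 0.257049 : 0.499902 : 0.243049
Convolve the two distributions (both contribute in 2-u steps):
  M: 0.574564×0.257049 = 0.147691
  M+2: 0.574564×0.499902 + 0.366872×0.257049 = 0.381530
  M+4: 0.574564×0.243049 + 0.366872×0.499902 + 0.058564×0.257049 = 0.338101
  M+6: 0.366872×0.243049 + 0.058564×0.499902 = 0.118444
  M+8: 0.058564×0.243049 = 0.014234
Scale to base peak (0.381530) = 100: 38.71 : 100.00 : 88.62 : 31.04 : 3.73

38.71 : 100.00 : 88.62 : 31.04 : 3.73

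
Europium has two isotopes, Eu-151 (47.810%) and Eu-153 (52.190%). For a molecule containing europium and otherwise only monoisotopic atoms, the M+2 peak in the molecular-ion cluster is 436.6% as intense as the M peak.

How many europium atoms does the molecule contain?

4

With n Eu atoms, P(M+2)/P(M) = C(n,1)·p^(n−1)q / p^n = n·q/p = n · 0.52190/0.47810.
n = 4.366 × 0.47810/0.52190 = 4.00 ≈ 4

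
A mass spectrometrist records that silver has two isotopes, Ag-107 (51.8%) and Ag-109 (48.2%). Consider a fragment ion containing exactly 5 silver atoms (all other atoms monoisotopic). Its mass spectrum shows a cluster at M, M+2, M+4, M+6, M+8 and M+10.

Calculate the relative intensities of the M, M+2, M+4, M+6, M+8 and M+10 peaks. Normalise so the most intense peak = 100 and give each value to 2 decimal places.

The 5 Ag atoms are independent, so intensities follow the terms of (0.518 + 0.482)^5.
P(M) = 0.518^5 = 0.037295
P(M+2) = 5 × 0.518^4 × 0.482^1 = 0.173515
P(M+4) = 10 × 0.518^3 × 0.482^2 = 0.322911
P(M+6) = 10 × 0.518^2 × 0.482^3 = 0.300470
P(M+8) = 5 × 0.518^1 × 0.482^4 = 0.139794
P(M+10) = 0.482^5 = 0.026016
The M+4 peak is largest (0.322911); scaling to 100 gives 11.55 : 53.73 : 100.00 : 93.05 : 43.29 : 8.06.

11.55 : 53.73 : 100.00 : 93.05 : 43.29 : 8.06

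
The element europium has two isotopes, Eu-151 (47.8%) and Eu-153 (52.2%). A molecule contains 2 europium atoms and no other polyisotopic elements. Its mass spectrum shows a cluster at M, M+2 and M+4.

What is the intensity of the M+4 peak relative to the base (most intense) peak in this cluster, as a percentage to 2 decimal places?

54.60%

(0.478 + 0.522)^2 gives M 0.2285, M+2 0.4990, M+4 0.2725; the largest is M+2.
P(M+2) = C(2,1) × 0.478^1 × 0.522^1 = 2 × 0.4780 × 0.5220 = 0.499032 (base)
P(M+4) = C(2,2) × 0.478^0 × 0.522^2 = 1 × 1.0000 × 0.272484 = 0.272484
Relative intensity = 0.272484 / 0.499032 × 100 = 54.60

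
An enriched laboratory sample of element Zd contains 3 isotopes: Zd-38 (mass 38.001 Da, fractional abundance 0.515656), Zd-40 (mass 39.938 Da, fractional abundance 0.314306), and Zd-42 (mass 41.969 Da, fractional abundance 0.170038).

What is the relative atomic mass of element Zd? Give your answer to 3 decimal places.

39.285 Da

Weight each isotope mass by its fractional abundance: 0.515656 × 38.001 + 0.314306 × 39.938 + 0.170038 × 41.969
= 19.5954 + 12.5528 + 7.1363 = 39.2845 Da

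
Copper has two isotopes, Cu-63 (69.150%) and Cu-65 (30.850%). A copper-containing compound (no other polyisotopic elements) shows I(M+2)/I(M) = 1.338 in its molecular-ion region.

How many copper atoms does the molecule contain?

The M+2/M ratio from n Cu atoms is n · q/p = n · 0.30850/0.69150.
n = 1.338 × 0.69150/0.30850 = 3.00 ≈ 3

3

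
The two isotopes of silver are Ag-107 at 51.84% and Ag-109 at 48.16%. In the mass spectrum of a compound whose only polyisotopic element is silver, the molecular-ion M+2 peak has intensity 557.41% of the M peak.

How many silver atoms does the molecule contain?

The M+2/M ratio from n Ag atoms is n · q/p = n · 0.4816/0.5184.
n = 5.5741 × 0.5184/0.4816 = 6.00 ≈ 6

6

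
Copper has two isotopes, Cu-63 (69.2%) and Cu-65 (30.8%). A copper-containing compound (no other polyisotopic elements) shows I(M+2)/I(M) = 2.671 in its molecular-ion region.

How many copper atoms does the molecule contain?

The M+2/M ratio from n Cu atoms is n · q/p = n · 0.308/0.692.
n = 2.671 × 0.692/0.308 = 6.00 ≈ 6

6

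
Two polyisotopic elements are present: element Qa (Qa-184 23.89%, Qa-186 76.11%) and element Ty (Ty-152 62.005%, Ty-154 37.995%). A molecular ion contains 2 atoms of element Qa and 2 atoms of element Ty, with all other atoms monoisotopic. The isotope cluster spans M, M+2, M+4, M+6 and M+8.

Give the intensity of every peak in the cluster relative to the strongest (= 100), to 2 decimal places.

Element Qa pattern (n=2): 0.05707321 : 0.36365358 : 0.57927321
Element Ty pattern (n=2): 0.384462 : 0.471176 : 0.144362
Convolve the two distributions (both contribute in 2-u steps):
  M: 0.05707321×0.384462 = 0.021942
  M+2: 0.05707321×0.471176 + 0.36365358×0.384462 = 0.166703
  M+4: 0.05707321×0.144362 + 0.36365358×0.471176 + 0.57927321×0.384462 = 0.402293
  M+6: 0.36365358×0.144362 + 0.57927321×0.471176 = 0.325437
  M+8: 0.57927321×0.144362 = 0.083625
Scale to base peak (0.402293) = 100: 5.45 : 41.44 : 100.00 : 80.90 : 20.79

5.45 : 41.44 : 100.00 : 80.90 : 20.79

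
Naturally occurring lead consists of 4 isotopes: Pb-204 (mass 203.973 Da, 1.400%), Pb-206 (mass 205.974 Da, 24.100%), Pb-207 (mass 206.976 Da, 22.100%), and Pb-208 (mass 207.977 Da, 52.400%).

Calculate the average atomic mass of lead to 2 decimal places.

The abundance-weighted mean is 0.01400 × 203.973 + 0.24100 × 205.974 + 0.22100 × 206.976 + 0.52400 × 207.977
= 2.8556 + 49.6397 + 45.7417 + 108.9799 = 207.2169 Da

207.22 Da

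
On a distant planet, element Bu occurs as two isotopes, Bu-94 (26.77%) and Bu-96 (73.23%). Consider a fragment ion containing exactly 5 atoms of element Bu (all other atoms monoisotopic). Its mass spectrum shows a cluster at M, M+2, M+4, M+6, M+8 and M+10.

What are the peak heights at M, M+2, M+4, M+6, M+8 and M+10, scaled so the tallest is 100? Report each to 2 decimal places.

0.36 : 4.89 : 26.73 : 73.11 : 100.00 : 54.71

Each Bu atom is independently Bu-94 (p = 0.2677) or Bu-96 (q = 0.7323); the cluster is the binomial expansion (p + q)^5.
P(M) = 0.2677^5 = 0.001375
P(M+2) = 5 × 0.2677^4 × 0.7323^1 = 0.018804
P(M+4) = 10 × 0.2677^3 × 0.7323^2 = 0.102878
P(M+6) = 10 × 0.2677^2 × 0.7323^3 = 0.281426
P(M+8) = 5 × 0.2677^1 × 0.7323^4 = 0.384924
P(M+10) = 0.7323^5 = 0.210594
The M+8 peak is largest (0.384924); scaling to 100 gives 0.36 : 4.89 : 26.73 : 73.11 : 100.00 : 54.71.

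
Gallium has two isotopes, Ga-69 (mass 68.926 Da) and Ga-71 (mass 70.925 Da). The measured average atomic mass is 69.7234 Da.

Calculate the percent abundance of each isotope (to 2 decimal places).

Ga-69: 60.11%, Ga-71: 39.89%

With x = fraction of Ga-69 (so Ga-71 is 1 − x):
68.926·x + 70.925·(1 − x) = 69.7234
(68.926 − 70.925)·x = 69.7234 − 70.925
x = -1.2016 / -1.999 = 0.60110 → 60.11% Ga-69, 39.89% Ga-71.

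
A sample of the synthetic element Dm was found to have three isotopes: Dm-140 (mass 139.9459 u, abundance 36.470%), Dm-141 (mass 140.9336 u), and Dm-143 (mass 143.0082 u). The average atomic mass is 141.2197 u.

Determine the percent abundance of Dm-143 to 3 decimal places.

31.154%

The remaining 63.530% is split between Dm-141 (fraction x) and Dm-143 (fraction 0.63530 − x).
Substituting: 140.9336x + 143.0082(0.63530 − x) = 90.18143027
(140.9336 − 143.0082)x = -0.67167919  ⇒  x = 0.32376, y = 0.31154
Dm-141: 32.376%, Dm-143: 31.154%.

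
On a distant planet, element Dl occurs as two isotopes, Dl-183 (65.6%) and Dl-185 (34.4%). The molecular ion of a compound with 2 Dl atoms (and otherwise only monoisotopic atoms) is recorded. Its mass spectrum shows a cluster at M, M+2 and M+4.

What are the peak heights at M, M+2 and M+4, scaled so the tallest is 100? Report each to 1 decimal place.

Expanding (0.656 + 0.344)^2:
P(M) = 0.656^2 = 0.430336
P(M+2) = 2 × 0.656^1 × 0.344^1 = 0.451328
P(M+4) = 0.344^2 = 0.118336
The M+2 peak is largest (0.451328); scaling to 100 gives 95.3 : 100.0 : 26.2.

95.3 : 100.0 : 26.2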